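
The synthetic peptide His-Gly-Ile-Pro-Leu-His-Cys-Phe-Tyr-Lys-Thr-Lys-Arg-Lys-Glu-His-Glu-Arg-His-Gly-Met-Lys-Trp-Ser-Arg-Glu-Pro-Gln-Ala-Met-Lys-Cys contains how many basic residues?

12

Lysine (K), arginine (R), and histidine (H) have basic, nitrogen-containing side chains.
Matching residues: His1, His6, Lys10, Lys12, Arg13, Lys14, His16, Arg18, His19, Lys22, Arg25, Lys31.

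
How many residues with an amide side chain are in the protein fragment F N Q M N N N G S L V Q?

Asparagine (N) and glutamine (Q) have uncharged amide side chains.
Matching residues: N2, Q3, N5, N6, N7, Q12.

6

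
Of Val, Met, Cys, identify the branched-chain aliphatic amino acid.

Val

Valine (V), leucine (L), and isoleucine (I) are the branched-chain amino acids.
Of the listed options, only Val belongs to this group.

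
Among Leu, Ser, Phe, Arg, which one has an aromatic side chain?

Phenylalanine (F), tryptophan (W), and tyrosine (Y) have aromatic ring side chains.
Of the listed options, only Phe belongs to this group.

Phe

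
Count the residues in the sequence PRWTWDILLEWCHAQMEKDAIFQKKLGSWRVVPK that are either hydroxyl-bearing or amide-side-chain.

Hydroxyl-bearing: S, T, Y. Amide-side-chain: N, Q.
Hydroxyl-bearing residues here: T4, S28 (2).
Amide-side-chain residues here: Q15, Q23 (2).
The two groups share no amino acid, so total = 2 + 2 = 4.

4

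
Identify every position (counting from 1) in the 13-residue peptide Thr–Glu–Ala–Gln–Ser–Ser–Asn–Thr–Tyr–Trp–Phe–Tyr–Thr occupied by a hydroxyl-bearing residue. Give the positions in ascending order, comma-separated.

1, 5, 6, 8, 9, 12, 13

Serine (S), threonine (T), and tyrosine (Y) each carry a hydroxyl group on the side chain.
Matching residues: Thr1, Ser5, Ser6, Thr8, Tyr9, Tyr12, Thr13.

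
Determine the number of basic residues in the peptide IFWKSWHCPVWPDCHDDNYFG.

The basic amino acids are Lys (K), Arg (R), and His (H).
Matching residues: K4, H7, H15.

3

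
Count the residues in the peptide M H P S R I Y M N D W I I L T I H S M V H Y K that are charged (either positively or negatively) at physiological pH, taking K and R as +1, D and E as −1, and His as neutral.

Charged side chains at pH ~7.4: K, R (positive); D, E (negative).
Matching residues: R5, D10, K23.

3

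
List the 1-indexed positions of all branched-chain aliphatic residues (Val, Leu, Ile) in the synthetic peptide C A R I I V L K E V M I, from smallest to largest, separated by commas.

4, 5, 6, 7, 10, 12

Matching residues: I4, I5, V6, L7, V10, I12.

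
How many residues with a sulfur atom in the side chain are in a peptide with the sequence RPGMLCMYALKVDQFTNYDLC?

4

Only Cys (C) and Met (M) have a sulfur atom in the side chain.
Matching residues: M4, C6, M7, C21.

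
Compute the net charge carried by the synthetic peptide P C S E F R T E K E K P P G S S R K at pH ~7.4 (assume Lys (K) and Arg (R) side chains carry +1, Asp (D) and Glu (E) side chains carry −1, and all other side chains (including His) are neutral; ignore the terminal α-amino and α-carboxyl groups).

+2

Positive (K, R): R6, K9, K11, R17, K18 → +5.
Negative (D, E): E4, E8, E10 → −3.
Net charge = (+5) + (−3) = +2.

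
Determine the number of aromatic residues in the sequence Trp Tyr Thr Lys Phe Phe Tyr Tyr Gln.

6

Phenylalanine (F), tryptophan (W), and tyrosine (Y) have aromatic ring side chains.
Matching residues: Trp1, Tyr2, Phe5, Phe6, Tyr7, Tyr8.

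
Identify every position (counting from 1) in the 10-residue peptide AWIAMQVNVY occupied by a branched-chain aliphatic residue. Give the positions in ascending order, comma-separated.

3, 7, 9

V, L, and I make up the branched-chain aliphatic group.
Matching residues: I3, V7, V9.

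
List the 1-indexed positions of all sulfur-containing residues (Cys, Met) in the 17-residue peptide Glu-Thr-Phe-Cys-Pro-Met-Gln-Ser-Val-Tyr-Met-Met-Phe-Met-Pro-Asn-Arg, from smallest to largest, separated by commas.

4, 6, 11, 12, 14

Matching residues: Cys4, Met6, Met11, Met12, Met14.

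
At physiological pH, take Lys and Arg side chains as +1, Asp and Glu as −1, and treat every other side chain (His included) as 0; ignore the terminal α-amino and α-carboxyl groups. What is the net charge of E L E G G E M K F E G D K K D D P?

Positive (K, R): K8, K13, K14 → +3.
Negative (D, E): E1, E3, E6, E10, D12, D15, D16 → −7.
Net charge = (+3) + (−7) = −4.

-4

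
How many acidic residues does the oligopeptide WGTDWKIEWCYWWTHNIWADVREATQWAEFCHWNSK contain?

5

Aspartate (D) and glutamate (E) have carboxylic-acid side chains and are the acidic amino acids.
Matching residues: D4, E8, D20, E23, E29.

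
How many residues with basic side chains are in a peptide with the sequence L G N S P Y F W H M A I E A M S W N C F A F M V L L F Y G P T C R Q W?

2

The basic amino acids are Lys (K), Arg (R), and His (H).
Matching residues: H9, R33.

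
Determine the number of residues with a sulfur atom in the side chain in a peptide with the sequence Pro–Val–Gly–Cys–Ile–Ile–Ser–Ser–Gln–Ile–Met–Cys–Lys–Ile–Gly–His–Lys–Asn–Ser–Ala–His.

The sulfur-bearing residues are cysteine (–SH) and methionine (–S–CH₃).
Matching residues: Cys4, Met11, Cys12.

3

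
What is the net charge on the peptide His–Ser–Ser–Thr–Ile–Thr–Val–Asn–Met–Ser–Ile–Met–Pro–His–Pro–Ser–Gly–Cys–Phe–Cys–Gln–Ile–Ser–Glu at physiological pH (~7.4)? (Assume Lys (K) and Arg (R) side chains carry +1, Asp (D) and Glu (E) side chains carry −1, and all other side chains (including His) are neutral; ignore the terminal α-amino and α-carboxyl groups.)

Positive (K, R): none → +0.
Negative (D, E): Glu24 → −1.
Net charge = (+0) + (−1) = −1.

-1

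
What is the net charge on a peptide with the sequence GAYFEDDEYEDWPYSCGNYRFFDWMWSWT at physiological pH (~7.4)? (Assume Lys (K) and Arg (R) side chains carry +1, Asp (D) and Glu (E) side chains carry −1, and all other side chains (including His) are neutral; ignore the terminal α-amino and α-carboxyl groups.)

-6

Positive (K, R): R20 → +1.
Negative (D, E): E5, D6, D7, E8, E10, D11, D23 → −7.
Net charge = (+1) + (−7) = −6.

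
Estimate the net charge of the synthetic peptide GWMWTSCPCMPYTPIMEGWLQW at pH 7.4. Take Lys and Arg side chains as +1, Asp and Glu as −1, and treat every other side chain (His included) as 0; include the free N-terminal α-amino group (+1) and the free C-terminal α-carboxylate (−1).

-1

Positive (K, R): none → +0.
Negative (D, E): E17 → −1.
The N-terminus (+1) and C-terminus (−1) cancel.
Net charge = (+0) + (−1) = −1.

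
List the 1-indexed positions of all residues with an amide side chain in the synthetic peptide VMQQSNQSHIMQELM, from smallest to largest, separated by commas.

3, 4, 6, 7, 12

Asparagine (N) and glutamine (Q) have uncharged amide side chains.
Matching residues: Q3, Q4, N6, Q7, Q12.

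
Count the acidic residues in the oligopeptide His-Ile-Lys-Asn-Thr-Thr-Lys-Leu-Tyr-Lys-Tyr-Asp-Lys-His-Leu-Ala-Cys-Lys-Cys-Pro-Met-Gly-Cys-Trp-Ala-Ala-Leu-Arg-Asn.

1

Only D (aspartate) and E (glutamate) carry a side-chain carboxylic acid.
Matching residues: Asp12.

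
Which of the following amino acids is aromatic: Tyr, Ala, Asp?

F, W, and Y each carry an aromatic ring on the side chain.
Of the listed options, only Tyr belongs to this group.

Tyr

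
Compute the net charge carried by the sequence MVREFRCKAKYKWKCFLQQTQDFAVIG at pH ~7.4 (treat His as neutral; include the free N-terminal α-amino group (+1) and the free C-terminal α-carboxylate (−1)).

Near pH 7.4, K and R contribute +1 each, D and E contribute −1 each, and every other side chain (His included, as stated) is uncharged.
Positive (K, R): R3, R6, K8, K10, K12, K14 → +6.
Negative (D, E): E4, D22 → −2.
The N-terminus (+1) and C-terminus (−1) cancel.
Net charge = (+6) + (−2) = +4.

+4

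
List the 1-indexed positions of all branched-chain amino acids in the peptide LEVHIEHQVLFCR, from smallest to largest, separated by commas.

1, 3, 5, 9, 10

The BCAAs are Val, Leu, and Ile — aliphatic side chains with a branch point.
Matching residues: L1, V3, I5, V9, L10.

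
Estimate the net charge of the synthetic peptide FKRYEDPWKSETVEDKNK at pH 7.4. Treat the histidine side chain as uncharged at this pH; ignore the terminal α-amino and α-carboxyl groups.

The side chains ionized at physiological pH are Lys/Arg (+1) and Asp/Glu (−1); with His treated as neutral, nothing else contributes.
Positive (K, R): K2, R3, K9, K16, K18 → +5.
Negative (D, E): E5, D6, E11, E14, D15 → −5.
Net charge = (+5) + (−5) = 0.

0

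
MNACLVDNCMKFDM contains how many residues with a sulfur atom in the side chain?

5

The sulfur-bearing residues are cysteine (–SH) and methionine (–S–CH₃).
Matching residues: M1, C4, C9, M10, M14.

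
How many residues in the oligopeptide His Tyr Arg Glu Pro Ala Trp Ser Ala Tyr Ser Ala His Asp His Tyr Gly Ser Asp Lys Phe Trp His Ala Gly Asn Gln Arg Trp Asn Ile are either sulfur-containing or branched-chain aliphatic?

Sulfur-containing: C, M. Branched-chain aliphatic: I, L, V.
Sulfur-containing residues here: none (0).
Branched-chain aliphatic residues here: Ile31 (1).
The two groups share no amino acid, so total = 0 + 1 = 1.

1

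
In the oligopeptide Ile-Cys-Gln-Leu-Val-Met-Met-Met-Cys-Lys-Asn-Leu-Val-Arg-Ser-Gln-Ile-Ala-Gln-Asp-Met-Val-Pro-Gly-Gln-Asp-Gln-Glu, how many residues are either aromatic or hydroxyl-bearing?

Aromatic: F, W, Y. Hydroxyl-bearing: S, T, Y.
Aromatic residues here: none (0).
Hydroxyl-bearing residues here: Ser15 (1).
(Y belongs to both groups, but none appear in this sequence.) Total = 0 + 1 = 1.

1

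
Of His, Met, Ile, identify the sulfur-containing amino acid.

Met

Only Cys (C) and Met (M) have a sulfur atom in the side chain.
Of the listed options, only Met belongs to this group.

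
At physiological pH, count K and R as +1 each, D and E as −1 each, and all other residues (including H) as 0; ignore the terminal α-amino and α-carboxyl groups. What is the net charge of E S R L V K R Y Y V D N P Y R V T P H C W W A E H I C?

+1

Positive (K, R): R3, K6, R7, R15 → +4.
Negative (D, E): E1, D11, E24 → −3.
Net charge = (+4) + (−3) = +1.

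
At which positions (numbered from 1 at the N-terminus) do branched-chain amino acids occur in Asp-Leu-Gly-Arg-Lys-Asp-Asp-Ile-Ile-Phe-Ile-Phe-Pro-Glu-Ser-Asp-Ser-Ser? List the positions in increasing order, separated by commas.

The BCAAs are Val, Leu, and Ile — aliphatic side chains with a branch point.
Matching residues: Leu2, Ile8, Ile9, Ile11.

2, 8, 9, 11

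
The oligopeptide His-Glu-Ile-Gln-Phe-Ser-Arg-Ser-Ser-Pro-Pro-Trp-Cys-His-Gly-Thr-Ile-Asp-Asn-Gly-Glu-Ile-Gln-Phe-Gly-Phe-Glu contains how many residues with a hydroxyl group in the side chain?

Serine (S), threonine (T), and tyrosine (Y) each carry a hydroxyl group on the side chain.
Matching residues: Ser6, Ser8, Ser9, Thr16.

4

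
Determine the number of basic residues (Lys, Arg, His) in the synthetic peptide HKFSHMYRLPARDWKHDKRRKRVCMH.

Matching residues: H1, K2, H5, R8, R12, K15, H16, K18, R19, R20, K21, R22, H26.

13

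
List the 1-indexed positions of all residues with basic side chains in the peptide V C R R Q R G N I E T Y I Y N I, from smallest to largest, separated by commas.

3, 4, 6

The basic amino acids are Lys (K), Arg (R), and His (H).
Matching residues: R3, R4, R6.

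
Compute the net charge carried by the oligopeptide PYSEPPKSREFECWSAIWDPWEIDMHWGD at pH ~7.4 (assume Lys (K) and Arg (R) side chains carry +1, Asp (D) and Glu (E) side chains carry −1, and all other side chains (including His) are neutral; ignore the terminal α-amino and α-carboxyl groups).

Positive (K, R): K7, R9 → +2.
Negative (D, E): E4, E10, E12, D19, E22, D24, D29 → −7.
Net charge = (+2) + (−7) = −5.

-5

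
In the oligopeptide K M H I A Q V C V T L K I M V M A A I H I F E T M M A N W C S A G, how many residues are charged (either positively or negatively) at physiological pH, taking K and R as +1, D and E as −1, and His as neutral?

Charged side chains at pH ~7.4: K, R (positive); D, E (negative).
Matching residues: K1, K12, E23.

3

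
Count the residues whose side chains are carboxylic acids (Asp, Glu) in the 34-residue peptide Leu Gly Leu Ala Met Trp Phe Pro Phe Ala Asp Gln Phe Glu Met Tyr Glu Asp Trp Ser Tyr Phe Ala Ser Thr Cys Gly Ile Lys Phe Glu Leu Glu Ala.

Matching residues: Asp11, Glu14, Glu17, Asp18, Glu31, Glu33.

6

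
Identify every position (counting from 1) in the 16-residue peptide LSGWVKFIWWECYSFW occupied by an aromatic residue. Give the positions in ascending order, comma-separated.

Phenylalanine (F), tryptophan (W), and tyrosine (Y) have aromatic ring side chains.
Matching residues: W4, F7, W9, W10, Y13, F15, W16.

4, 7, 9, 10, 13, 15, 16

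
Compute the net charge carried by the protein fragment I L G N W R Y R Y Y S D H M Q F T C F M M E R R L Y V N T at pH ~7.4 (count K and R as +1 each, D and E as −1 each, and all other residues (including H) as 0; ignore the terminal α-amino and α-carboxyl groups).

Positive (K, R): R6, R8, R23, R24 → +4.
Negative (D, E): D12, E22 → −2.
Net charge = (+4) + (−2) = +2.

+2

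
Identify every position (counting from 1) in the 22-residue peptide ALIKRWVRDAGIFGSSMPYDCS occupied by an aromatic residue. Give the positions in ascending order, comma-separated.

6, 13, 19

Phenylalanine (F), tryptophan (W), and tyrosine (Y) have aromatic ring side chains.
Matching residues: W6, F13, Y19.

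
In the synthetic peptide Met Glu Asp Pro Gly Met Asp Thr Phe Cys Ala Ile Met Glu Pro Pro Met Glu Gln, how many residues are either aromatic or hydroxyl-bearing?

2

Aromatic: F, W, Y. Hydroxyl-bearing: S, T, Y.
Aromatic residues here: Phe9 (1).
Hydroxyl-bearing residues here: Thr8 (1).
(Y belongs to both groups, but none appear in this sequence.) Total = 1 + 1 = 2.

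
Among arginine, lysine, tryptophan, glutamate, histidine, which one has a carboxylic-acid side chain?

glutamate

Only D (aspartate) and E (glutamate) carry a side-chain carboxylic acid.
Of the listed options, only glutamate belongs to this group.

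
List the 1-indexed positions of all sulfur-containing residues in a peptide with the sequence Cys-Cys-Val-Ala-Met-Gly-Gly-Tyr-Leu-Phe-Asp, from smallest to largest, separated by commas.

The sulfur-bearing residues are cysteine (–SH) and methionine (–S–CH₃).
Matching residues: Cys1, Cys2, Met5.

1, 2, 5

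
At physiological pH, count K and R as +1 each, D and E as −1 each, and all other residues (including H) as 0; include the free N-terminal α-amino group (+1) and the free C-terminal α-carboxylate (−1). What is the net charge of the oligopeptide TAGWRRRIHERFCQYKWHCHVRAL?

+5

Positive (K, R): R5, R6, R7, R11, K16, R22 → +6.
Negative (D, E): E10 → −1.
The N-terminus (+1) and C-terminus (−1) cancel.
Net charge = (+6) + (−1) = +5.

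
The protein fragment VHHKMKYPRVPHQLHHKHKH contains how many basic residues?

Lysine (K), arginine (R), and histidine (H) have basic, nitrogen-containing side chains.
Matching residues: H2, H3, K4, K6, R9, H12, H15, H16, K17, H18, K19, H20.

12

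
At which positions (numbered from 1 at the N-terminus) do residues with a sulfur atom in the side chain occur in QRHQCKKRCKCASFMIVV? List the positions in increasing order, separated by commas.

5, 9, 11, 15

The sulfur-bearing residues are cysteine (–SH) and methionine (–S–CH₃).
Matching residues: C5, C9, C11, M15.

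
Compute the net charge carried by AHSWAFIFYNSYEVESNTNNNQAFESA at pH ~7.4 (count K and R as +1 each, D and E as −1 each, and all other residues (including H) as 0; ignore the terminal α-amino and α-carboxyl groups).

-3

Positive (K, R): none → +0.
Negative (D, E): E13, E15, E25 → −3.
Net charge = (+0) + (−3) = −3.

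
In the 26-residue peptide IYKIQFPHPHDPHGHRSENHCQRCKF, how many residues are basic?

The basic amino acids are Lys (K), Arg (R), and His (H).
Matching residues: K3, H8, H10, H13, H15, R16, H20, R23, K25.

9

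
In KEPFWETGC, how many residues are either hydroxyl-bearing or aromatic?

3

Hydroxyl-bearing: S, T, Y. Aromatic: F, W, Y.
Hydroxyl-bearing residues here: T7 (1).
Aromatic residues here: F4, W5 (2).
(Y belongs to both groups, but none appear in this sequence.) Total = 1 + 2 = 3.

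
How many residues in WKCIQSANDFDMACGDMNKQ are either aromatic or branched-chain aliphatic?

3

Aromatic: F, W, Y. Branched-chain aliphatic: I, L, V.
Aromatic residues here: W1, F10 (2).
Branched-chain aliphatic residues here: I4 (1).
The two groups share no amino acid, so total = 2 + 1 = 3.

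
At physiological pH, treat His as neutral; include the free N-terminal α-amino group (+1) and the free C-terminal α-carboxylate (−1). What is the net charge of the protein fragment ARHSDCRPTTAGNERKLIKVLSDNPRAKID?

At pH ~7.4 the Lys and Arg side chains are protonated (+1), the Asp and Glu side chains are deprotonated (−1), and with His taken as neutral all other side chains carry no charge.
Positive (K, R): R2, R7, R15, K16, K19, R26, K28 → +7.
Negative (D, E): D5, E14, D23, D30 → −4.
The N-terminus (+1) and C-terminus (−1) cancel.
Net charge = (+7) + (−4) = +3.

+3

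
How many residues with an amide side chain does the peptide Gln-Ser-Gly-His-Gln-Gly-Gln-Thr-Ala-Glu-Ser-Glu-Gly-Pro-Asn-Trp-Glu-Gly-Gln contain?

Only N (asparagine) and Q (glutamine) carry a side-chain carboxamide.
Matching residues: Gln1, Gln5, Gln7, Asn15, Gln19.

5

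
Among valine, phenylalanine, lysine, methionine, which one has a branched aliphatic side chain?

Valine (V), leucine (L), and isoleucine (I) are the branched-chain amino acids.
Of the listed options, only valine belongs to this group.

valine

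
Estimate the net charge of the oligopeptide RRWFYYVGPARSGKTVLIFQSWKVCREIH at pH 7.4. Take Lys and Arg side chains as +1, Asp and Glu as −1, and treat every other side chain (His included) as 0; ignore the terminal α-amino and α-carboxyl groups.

+5

Positive (K, R): R1, R2, R11, K14, K23, R26 → +6.
Negative (D, E): E27 → −1.
Net charge = (+6) + (−1) = +5.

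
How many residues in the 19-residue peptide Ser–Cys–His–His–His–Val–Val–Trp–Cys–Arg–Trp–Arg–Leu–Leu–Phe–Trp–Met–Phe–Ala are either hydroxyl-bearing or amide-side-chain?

1

Hydroxyl-bearing: S, T, Y. Amide-side-chain: N, Q.
Hydroxyl-bearing residues here: Ser1 (1).
Amide-side-chain residues here: none (0).
The two groups share no amino acid, so total = 1 + 0 = 1.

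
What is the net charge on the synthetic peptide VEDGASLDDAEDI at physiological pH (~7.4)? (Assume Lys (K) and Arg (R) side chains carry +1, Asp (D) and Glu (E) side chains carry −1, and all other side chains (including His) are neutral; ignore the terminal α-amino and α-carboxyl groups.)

Positive (K, R): none → +0.
Negative (D, E): E2, D3, D8, D9, E11, D12 → −6.
Net charge = (+0) + (−6) = −6.

-6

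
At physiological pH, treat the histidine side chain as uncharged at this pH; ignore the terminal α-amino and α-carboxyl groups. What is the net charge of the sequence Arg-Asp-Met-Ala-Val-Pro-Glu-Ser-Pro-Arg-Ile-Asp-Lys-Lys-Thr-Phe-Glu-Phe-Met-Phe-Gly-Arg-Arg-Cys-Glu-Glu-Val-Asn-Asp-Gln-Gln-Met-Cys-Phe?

-1

The side chains ionized at physiological pH are Lys/Arg (+1) and Asp/Glu (−1); with His treated as neutral, nothing else contributes.
Positive (K, R): Arg1, Arg10, Lys13, Lys14, Arg22, Arg23 → +6.
Negative (D, E): Asp2, Glu7, Asp12, Glu17, Glu25, Glu26, Asp29 → −7.
Net charge = (+6) + (−7) = −1.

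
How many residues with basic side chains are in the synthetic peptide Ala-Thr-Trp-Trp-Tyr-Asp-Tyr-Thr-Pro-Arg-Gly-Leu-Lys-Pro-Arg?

3

The basic amino acids are Lys (K), Arg (R), and His (H).
Matching residues: Arg10, Lys13, Arg15.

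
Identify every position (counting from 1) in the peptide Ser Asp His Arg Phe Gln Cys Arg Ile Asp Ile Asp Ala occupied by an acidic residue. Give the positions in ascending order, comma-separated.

Aspartate (D) and glutamate (E) have carboxylic-acid side chains and are the acidic amino acids.
Matching residues: Asp2, Asp10, Asp12.

2, 10, 12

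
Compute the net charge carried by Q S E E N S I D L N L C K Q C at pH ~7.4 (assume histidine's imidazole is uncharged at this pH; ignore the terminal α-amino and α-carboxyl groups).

The side chains ionized at physiological pH are Lys/Arg (+1) and Asp/Glu (−1); with His treated as neutral, nothing else contributes.
Positive (K, R): K13 → +1.
Negative (D, E): E3, E4, D8 → −3.
Net charge = (+1) + (−3) = −2.

-2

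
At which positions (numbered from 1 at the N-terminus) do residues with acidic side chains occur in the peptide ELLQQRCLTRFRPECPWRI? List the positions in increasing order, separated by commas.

1, 14

Aspartate (D) and glutamate (E) have carboxylic-acid side chains and are the acidic amino acids.
Matching residues: E1, E14.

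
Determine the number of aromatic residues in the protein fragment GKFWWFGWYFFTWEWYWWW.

14

The aromatic amino acids are Phe (F, benzyl), Trp (W, indole), and Tyr (Y, phenol).
Matching residues: F3, W4, W5, F6, W8, Y9, F10, F11, W13, W15, Y16, W17, W18, W19.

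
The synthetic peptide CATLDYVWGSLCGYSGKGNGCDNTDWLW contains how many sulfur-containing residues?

3

The sulfur-bearing residues are cysteine (–SH) and methionine (–S–CH₃).
Matching residues: C1, C12, C21.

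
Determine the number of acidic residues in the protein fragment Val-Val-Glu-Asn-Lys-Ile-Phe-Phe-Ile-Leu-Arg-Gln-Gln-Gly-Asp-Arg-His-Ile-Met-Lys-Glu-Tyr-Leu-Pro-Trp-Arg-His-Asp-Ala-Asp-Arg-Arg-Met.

Aspartate (D) and glutamate (E) have carboxylic-acid side chains and are the acidic amino acids.
Matching residues: Glu3, Asp15, Glu21, Asp28, Asp30.

5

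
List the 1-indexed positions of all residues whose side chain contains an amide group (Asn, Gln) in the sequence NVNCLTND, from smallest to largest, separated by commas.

1, 3, 7

Matching residues: N1, N3, N7.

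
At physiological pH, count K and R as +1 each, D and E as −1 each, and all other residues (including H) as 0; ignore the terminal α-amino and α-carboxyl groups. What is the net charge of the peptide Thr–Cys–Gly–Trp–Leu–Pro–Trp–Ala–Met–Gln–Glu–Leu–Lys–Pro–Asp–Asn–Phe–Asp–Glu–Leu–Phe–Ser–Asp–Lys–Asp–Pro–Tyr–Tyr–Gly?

-4

Positive (K, R): Lys13, Lys24 → +2.
Negative (D, E): Glu11, Asp15, Asp18, Glu19, Asp23, Asp25 → −6.
Net charge = (+2) + (−6) = −4.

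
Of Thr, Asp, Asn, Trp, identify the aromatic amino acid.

Trp

Phenylalanine (F), tryptophan (W), and tyrosine (Y) have aromatic ring side chains.
Of the listed options, only Trp belongs to this group.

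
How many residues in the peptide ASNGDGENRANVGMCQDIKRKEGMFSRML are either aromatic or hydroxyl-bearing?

Aromatic: F, W, Y. Hydroxyl-bearing: S, T, Y.
Aromatic residues here: F25 (1).
Hydroxyl-bearing residues here: S2, S26 (2).
(Y belongs to both groups, but none appear in this sequence.) Total = 1 + 2 = 3.

3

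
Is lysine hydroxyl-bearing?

Serine (S), threonine (T), and tyrosine (Y) each carry a hydroxyl group on the side chain.
Lysine is not in this group.

No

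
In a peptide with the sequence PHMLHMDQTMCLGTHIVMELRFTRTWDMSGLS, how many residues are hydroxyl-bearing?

6

Serine (S), threonine (T), and tyrosine (Y) each carry a hydroxyl group on the side chain.
Matching residues: T9, T14, T23, T25, S29, S32.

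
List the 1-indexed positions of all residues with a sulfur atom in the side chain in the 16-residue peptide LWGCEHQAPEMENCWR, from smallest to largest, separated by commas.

Cysteine (C, thiol) and methionine (M, thioether) are the two sulfur-containing amino acids.
Matching residues: C4, M11, C14.

4, 11, 14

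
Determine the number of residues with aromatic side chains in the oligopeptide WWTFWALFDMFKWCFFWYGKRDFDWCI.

13

Phenylalanine (F), tryptophan (W), and tyrosine (Y) have aromatic ring side chains.
Matching residues: W1, W2, F4, W5, F8, F11, W13, F15, F16, W17, Y18, F23, W25.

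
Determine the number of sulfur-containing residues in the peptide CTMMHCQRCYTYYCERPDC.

The sulfur-bearing residues are cysteine (–SH) and methionine (–S–CH₃).
Matching residues: C1, M3, M4, C6, C9, C14, C19.

7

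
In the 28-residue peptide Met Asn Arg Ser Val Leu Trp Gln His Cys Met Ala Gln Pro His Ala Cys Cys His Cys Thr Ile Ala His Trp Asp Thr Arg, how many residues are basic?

K, R, and H are the three residues with basic side chains (ε-amine, guanidinium, and imidazole respectively).
Matching residues: Arg3, His9, His15, His19, His24, Arg28.

6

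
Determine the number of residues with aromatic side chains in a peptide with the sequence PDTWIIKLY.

The aromatic amino acids are Phe (F, benzyl), Trp (W, indole), and Tyr (Y, phenol).
Matching residues: W4, Y9.

2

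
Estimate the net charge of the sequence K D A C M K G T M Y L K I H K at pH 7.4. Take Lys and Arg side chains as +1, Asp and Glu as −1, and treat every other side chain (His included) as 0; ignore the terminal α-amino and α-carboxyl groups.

+3

Positive (K, R): K1, K6, K12, K15 → +4.
Negative (D, E): D2 → −1.
Net charge = (+4) + (−1) = +3.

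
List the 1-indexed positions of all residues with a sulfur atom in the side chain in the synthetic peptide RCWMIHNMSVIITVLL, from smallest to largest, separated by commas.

Cysteine (C, thiol) and methionine (M, thioether) are the two sulfur-containing amino acids.
Matching residues: C2, M4, M8.

2, 4, 8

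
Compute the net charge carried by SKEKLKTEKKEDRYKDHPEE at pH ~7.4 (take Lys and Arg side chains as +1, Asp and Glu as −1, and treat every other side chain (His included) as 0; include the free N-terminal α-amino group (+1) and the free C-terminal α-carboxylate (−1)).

Positive (K, R): K2, K4, K6, K9, K10, R13, K15 → +7.
Negative (D, E): E3, E8, E11, D12, D16, E19, E20 → −7.
The N-terminus (+1) and C-terminus (−1) cancel.
Net charge = (+7) + (−7) = 0.

0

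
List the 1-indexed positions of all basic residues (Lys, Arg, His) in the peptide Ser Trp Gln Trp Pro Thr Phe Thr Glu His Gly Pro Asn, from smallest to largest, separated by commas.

Matching residues: His10.

10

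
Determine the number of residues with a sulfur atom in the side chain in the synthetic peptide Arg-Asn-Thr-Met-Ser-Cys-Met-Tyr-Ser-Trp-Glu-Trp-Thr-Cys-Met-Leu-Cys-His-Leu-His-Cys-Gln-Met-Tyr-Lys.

8

The sulfur-bearing residues are cysteine (–SH) and methionine (–S–CH₃).
Matching residues: Met4, Cys6, Met7, Cys14, Met15, Cys17, Cys21, Met23.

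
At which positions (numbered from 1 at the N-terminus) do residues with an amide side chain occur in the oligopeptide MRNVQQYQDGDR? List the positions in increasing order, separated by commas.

3, 5, 6, 8

Only N (asparagine) and Q (glutamine) carry a side-chain carboxamide.
Matching residues: N3, Q5, Q6, Q8.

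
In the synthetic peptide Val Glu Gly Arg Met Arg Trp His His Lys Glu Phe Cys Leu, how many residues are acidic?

Aspartate (D) and glutamate (E) have carboxylic-acid side chains and are the acidic amino acids.
Matching residues: Glu2, Glu11.

2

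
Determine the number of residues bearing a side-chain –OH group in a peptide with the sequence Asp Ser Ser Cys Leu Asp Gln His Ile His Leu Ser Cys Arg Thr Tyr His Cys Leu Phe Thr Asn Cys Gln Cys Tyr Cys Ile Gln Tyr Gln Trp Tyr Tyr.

Serine (S), threonine (T), and tyrosine (Y) each carry a hydroxyl group on the side chain.
Matching residues: Ser2, Ser3, Ser12, Thr15, Tyr16, Thr21, Tyr26, Tyr30, Tyr33, Tyr34.

10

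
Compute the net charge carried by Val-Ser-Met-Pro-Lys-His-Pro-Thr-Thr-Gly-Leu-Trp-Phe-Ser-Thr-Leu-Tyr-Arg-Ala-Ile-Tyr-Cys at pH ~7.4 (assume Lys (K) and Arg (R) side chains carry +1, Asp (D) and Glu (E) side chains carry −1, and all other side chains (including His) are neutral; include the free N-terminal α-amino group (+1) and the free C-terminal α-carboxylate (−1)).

+2

Positive (K, R): Lys5, Arg18 → +2.
Negative (D, E): none → −0.
The N-terminus (+1) and C-terminus (−1) cancel.
Net charge = (+2) + (−0) = +2.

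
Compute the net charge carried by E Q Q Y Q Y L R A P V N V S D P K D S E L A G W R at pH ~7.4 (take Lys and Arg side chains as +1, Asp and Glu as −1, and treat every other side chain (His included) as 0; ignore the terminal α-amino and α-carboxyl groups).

Positive (K, R): R8, K17, R25 → +3.
Negative (D, E): E1, D15, D18, E20 → −4.
Net charge = (+3) + (−4) = −1.

-1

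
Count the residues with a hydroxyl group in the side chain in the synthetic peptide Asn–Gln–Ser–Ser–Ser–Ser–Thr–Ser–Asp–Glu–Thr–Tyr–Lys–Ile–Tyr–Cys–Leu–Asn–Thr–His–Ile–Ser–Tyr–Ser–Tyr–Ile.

The –OH-bearing residues are Ser, Thr (aliphatic alcohols), and Tyr (phenol).
Matching residues: Ser3, Ser4, Ser5, Ser6, Thr7, Ser8, Thr11, Tyr12, Tyr15, Thr19, Ser22, Tyr23, Ser24, Tyr25.

14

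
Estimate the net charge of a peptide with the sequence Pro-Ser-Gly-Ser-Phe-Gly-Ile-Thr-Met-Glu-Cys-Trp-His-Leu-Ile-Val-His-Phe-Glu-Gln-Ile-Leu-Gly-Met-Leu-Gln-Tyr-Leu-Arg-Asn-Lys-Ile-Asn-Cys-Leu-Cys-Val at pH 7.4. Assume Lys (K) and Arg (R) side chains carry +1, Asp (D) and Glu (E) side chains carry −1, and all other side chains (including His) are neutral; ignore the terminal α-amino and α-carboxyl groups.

0

Positive (K, R): Arg29, Lys31 → +2.
Negative (D, E): Glu10, Glu19 → −2.
Net charge = (+2) + (−2) = 0.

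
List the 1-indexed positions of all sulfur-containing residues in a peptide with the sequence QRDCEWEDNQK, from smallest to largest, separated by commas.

Cysteine (C, thiol) and methionine (M, thioether) are the two sulfur-containing amino acids.
Matching residues: C4.

4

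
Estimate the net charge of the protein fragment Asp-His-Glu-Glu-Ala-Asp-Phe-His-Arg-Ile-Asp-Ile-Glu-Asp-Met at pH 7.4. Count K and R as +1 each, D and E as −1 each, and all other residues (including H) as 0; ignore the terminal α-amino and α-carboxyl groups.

-6

Positive (K, R): Arg9 → +1.
Negative (D, E): Asp1, Glu3, Glu4, Asp6, Asp11, Glu13, Asp14 → −7.
Net charge = (+1) + (−7) = −6.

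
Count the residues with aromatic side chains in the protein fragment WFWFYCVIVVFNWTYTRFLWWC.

11

Phenylalanine (F), tryptophan (W), and tyrosine (Y) have aromatic ring side chains.
Matching residues: W1, F2, W3, F4, Y5, F11, W13, Y15, F18, W20, W21.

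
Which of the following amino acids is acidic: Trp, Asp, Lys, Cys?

Asp

Only D (aspartate) and E (glutamate) carry a side-chain carboxylic acid.
Of the listed options, only Asp belongs to this group.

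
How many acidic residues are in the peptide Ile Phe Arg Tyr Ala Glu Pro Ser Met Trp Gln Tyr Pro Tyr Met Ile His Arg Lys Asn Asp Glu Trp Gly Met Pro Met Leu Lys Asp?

4

Aspartate (D) and glutamate (E) have carboxylic-acid side chains and are the acidic amino acids.
Matching residues: Glu6, Asp21, Glu22, Asp30.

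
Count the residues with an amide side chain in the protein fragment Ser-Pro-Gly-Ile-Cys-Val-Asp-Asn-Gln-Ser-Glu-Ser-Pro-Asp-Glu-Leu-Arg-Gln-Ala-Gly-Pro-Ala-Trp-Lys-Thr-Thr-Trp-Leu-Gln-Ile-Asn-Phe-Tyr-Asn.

6

Only N (asparagine) and Q (glutamine) carry a side-chain carboxamide.
Matching residues: Asn8, Gln9, Gln18, Gln29, Asn31, Asn34.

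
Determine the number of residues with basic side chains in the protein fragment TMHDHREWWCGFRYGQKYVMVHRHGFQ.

The basic amino acids are Lys (K), Arg (R), and His (H).
Matching residues: H3, H5, R6, R13, K17, H22, R23, H24.

8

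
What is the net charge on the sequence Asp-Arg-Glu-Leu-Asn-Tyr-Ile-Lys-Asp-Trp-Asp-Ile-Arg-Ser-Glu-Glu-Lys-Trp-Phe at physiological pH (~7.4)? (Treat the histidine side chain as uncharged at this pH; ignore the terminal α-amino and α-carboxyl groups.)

The side chains ionized at physiological pH are Lys/Arg (+1) and Asp/Glu (−1); with His treated as neutral, nothing else contributes.
Positive (K, R): Arg2, Lys8, Arg13, Lys17 → +4.
Negative (D, E): Asp1, Glu3, Asp9, Asp11, Glu15, Glu16 → −6.
Net charge = (+4) + (−6) = −2.

-2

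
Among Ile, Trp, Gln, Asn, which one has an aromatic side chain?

Trp

F, W, and Y each carry an aromatic ring on the side chain.
Of the listed options, only Trp belongs to this group.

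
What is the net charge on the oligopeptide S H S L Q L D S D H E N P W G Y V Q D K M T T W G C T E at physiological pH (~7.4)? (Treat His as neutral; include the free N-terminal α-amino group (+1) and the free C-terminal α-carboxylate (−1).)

At pH ~7.4 the Lys and Arg side chains are protonated (+1), the Asp and Glu side chains are deprotonated (−1), and with His taken as neutral all other side chains carry no charge.
Positive (K, R): K20 → +1.
Negative (D, E): D7, D9, E11, D19, E28 → −5.
The N-terminus (+1) and C-terminus (−1) cancel.
Net charge = (+1) + (−5) = −4.

-4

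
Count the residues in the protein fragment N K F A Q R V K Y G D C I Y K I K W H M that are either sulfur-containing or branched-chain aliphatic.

Sulfur-containing: C, M. Branched-chain aliphatic: I, L, V.
Sulfur-containing residues here: C12, M20 (2).
Branched-chain aliphatic residues here: V7, I13, I16 (3).
The two groups share no amino acid, so total = 2 + 3 = 5.

5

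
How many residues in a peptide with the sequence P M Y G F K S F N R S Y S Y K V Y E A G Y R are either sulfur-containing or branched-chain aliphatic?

Sulfur-containing: C, M. Branched-chain aliphatic: I, L, V.
Sulfur-containing residues here: M2 (1).
Branched-chain aliphatic residues here: V16 (1).
The two groups share no amino acid, so total = 1 + 1 = 2.

2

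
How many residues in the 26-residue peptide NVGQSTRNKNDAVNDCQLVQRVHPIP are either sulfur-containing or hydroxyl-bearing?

Sulfur-containing: C, M. Hydroxyl-bearing: S, T, Y.
Sulfur-containing residues here: C16 (1).
Hydroxyl-bearing residues here: S5, T6 (2).
The two groups share no amino acid, so total = 1 + 2 = 3.

3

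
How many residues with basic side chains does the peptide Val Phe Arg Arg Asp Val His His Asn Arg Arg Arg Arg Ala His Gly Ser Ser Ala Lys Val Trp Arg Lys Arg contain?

K, R, and H are the three residues with basic side chains (ε-amine, guanidinium, and imidazole respectively).
Matching residues: Arg3, Arg4, His7, His8, Arg10, Arg11, Arg12, Arg13, His15, Lys20, Arg23, Lys24, Arg25.

13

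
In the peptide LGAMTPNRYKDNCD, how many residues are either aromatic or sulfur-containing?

Aromatic: F, W, Y. Sulfur-containing: C, M.
Aromatic residues here: Y9 (1).
Sulfur-containing residues here: M4, C13 (2).
The two groups share no amino acid, so total = 1 + 2 = 3.

3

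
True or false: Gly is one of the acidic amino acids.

Aspartate (D) and glutamate (E) have carboxylic-acid side chains and are the acidic amino acids.
Glycine is not in this group.

False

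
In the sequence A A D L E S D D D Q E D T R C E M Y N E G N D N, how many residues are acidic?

Only D (aspartate) and E (glutamate) carry a side-chain carboxylic acid.
Matching residues: D3, E5, D7, D8, D9, E11, D12, E16, E20, D23.

10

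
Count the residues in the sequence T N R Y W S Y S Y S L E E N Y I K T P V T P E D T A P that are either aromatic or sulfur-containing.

5

Aromatic: F, W, Y. Sulfur-containing: C, M.
Aromatic residues here: Y4, W5, Y7, Y9, Y15 (5).
Sulfur-containing residues here: none (0).
The two groups share no amino acid, so total = 5 + 0 = 5.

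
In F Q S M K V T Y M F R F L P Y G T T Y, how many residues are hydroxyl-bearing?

7

Serine (S), threonine (T), and tyrosine (Y) each carry a hydroxyl group on the side chain.
Matching residues: S3, T7, Y8, Y15, T17, T18, Y19.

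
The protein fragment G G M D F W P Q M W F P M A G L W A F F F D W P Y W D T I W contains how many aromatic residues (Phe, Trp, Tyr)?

Matching residues: F5, W6, W10, F11, W17, F19, F20, F21, W23, Y25, W26, W30.

12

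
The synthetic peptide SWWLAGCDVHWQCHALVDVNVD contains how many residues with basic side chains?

2

K, R, and H are the three residues with basic side chains (ε-amine, guanidinium, and imidazole respectively).
Matching residues: H10, H14.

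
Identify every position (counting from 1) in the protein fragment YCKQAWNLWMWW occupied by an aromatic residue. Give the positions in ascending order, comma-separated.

F, W, and Y each carry an aromatic ring on the side chain.
Matching residues: Y1, W6, W9, W11, W12.

1, 6, 9, 11, 12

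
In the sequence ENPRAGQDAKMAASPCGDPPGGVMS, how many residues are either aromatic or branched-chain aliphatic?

1

Aromatic: F, W, Y. Branched-chain aliphatic: I, L, V.
Aromatic residues here: none (0).
Branched-chain aliphatic residues here: V23 (1).
The two groups share no amino acid, so total = 0 + 1 = 1.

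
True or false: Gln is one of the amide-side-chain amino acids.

Asparagine (N) and glutamine (Q) have uncharged amide side chains.
Glutamine is in this group.

True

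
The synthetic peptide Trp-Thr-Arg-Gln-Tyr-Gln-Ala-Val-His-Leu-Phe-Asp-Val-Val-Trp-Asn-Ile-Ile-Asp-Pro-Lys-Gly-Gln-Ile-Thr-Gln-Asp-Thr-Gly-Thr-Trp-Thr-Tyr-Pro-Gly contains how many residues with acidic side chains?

3

Only D (aspartate) and E (glutamate) carry a side-chain carboxylic acid.
Matching residues: Asp12, Asp19, Asp27.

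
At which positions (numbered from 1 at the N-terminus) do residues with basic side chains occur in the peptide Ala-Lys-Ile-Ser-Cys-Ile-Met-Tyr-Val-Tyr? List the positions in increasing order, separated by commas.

2

K, R, and H are the three residues with basic side chains (ε-amine, guanidinium, and imidazole respectively).
Matching residues: Lys2.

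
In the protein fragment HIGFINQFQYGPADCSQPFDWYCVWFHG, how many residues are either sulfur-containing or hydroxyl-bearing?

Sulfur-containing: C, M. Hydroxyl-bearing: S, T, Y.
Sulfur-containing residues here: C15, C23 (2).
Hydroxyl-bearing residues here: Y10, S16, Y22 (3).
The two groups share no amino acid, so total = 2 + 3 = 5.

5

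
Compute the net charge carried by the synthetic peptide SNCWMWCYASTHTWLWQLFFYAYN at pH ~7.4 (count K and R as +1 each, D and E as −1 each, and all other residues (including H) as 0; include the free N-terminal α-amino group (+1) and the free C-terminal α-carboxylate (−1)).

0

Positive (K, R): none → +0.
Negative (D, E): none → −0.
The N-terminus (+1) and C-terminus (−1) cancel.
Net charge = (+0) + (−0) = 0.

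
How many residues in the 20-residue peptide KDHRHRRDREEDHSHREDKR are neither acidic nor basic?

Acidic: D, E. Basic: K, R, H. All other residues are neither.
Matching residues: S14.

1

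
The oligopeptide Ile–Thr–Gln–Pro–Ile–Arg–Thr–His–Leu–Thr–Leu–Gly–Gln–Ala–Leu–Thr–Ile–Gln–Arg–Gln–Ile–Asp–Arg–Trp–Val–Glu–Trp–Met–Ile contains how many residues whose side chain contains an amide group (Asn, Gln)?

4

Matching residues: Gln3, Gln13, Gln18, Gln20.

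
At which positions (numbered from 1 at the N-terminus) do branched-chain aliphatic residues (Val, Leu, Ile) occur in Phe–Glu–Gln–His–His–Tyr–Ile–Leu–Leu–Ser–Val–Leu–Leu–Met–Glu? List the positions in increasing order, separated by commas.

Matching residues: Ile7, Leu8, Leu9, Val11, Leu12, Leu13.

7, 8, 9, 11, 12, 13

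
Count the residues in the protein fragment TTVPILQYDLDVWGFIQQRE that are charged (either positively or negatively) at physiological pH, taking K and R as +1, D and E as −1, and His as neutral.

4

Charged side chains at pH ~7.4: K, R (positive); D, E (negative).
Matching residues: D9, D11, R19, E20.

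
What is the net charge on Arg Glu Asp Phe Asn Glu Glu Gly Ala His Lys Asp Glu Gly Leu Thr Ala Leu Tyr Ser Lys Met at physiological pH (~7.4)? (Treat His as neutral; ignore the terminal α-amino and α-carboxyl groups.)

-3

The side chains ionized at physiological pH are Lys/Arg (+1) and Asp/Glu (−1); with His treated as neutral, nothing else contributes.
Positive (K, R): Arg1, Lys11, Lys21 → +3.
Negative (D, E): Glu2, Asp3, Glu6, Glu7, Asp12, Glu13 → −6.
Net charge = (+3) + (−6) = −3.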